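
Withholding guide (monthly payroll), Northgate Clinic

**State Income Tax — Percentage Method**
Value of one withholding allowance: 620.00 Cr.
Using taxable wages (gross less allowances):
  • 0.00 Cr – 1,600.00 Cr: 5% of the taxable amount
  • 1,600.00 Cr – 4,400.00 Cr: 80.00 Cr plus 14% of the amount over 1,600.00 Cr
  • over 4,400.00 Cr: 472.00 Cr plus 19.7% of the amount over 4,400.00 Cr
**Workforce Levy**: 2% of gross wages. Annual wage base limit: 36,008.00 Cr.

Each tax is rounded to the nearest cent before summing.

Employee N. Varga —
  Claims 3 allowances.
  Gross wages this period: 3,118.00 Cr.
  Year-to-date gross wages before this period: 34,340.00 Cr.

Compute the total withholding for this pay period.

96.26 Cr

State Income Tax: taxable = 3,118.00 Cr − 3×620.00 Cr = 1,258.00 Cr
  5% × 1,258.00 Cr = 62.90 Cr
Workforce Levy: cap 36,008.00 Cr − YTD 34,340.00 Cr = 1,668.00 Cr subject; 2% × 1,668.00 Cr = 33.36 Cr
Total: 62.90 Cr + 33.36 Cr = 96.26 Cr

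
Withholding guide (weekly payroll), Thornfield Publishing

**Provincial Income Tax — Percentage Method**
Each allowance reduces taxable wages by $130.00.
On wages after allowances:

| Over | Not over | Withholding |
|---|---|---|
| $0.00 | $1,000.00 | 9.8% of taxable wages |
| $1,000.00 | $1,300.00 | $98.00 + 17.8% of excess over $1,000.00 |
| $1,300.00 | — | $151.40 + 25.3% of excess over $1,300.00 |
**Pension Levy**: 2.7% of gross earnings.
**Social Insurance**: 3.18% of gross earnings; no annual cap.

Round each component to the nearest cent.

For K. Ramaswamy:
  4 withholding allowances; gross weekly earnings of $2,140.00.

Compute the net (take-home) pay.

$1,781.81

Provincial Income Tax: taxable = $2,140.00 − 4×$130.00 = $1,620.00
  $151.40 + 25.3% × ($1,620.00 − $1,300.00) = $151.40 + 25.3% × $320.00 = $232.36
Pension Levy: 2.7% × $2,140.00 = $57.78
Social Insurance: 3.18% × $2,140.00 = $68.05
Total withheld: $232.36 + $57.78 + $68.05 = $358.19
Net pay: $2,140.00 − $358.19 = $1,781.81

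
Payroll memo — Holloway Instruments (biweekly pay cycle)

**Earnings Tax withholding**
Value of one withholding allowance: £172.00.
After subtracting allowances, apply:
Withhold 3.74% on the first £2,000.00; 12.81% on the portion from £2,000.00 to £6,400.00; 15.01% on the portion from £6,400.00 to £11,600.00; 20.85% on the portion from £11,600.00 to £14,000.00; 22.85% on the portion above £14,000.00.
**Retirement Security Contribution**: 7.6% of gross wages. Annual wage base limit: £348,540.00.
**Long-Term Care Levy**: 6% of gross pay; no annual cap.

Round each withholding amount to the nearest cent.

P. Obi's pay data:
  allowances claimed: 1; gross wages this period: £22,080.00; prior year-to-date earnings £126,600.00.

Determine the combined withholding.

£6,729.22

Earnings Tax: taxable = £22,080.00 − 1×£172.00 = £21,908.00
  £1,919.36 + 22.85% × (£21,908.00 − £14,000.00) = £1,919.36 + 22.85% × £7,908.00 = £3,726.34
Retirement Security Contribution: 7.6% × £22,080.00 = £1,678.08
Long-Term Care Levy: 6% × £22,080.00 = £1,324.80
Total: £3,726.34 + £1,678.08 + £1,324.80 = £6,729.22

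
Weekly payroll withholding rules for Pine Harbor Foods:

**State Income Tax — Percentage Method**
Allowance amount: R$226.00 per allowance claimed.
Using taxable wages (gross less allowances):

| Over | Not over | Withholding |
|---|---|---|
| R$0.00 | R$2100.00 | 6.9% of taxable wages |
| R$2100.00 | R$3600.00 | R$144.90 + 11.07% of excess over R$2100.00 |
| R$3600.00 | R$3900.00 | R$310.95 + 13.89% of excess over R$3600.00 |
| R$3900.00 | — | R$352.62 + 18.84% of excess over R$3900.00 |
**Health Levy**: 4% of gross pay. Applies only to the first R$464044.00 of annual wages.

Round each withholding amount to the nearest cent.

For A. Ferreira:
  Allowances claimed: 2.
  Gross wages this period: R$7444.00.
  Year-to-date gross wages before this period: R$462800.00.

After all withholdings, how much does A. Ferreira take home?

R$6459.09

State Income Tax: taxable = R$7444.00 − 2×R$226.00 = R$6992.00
  R$352.62 + 18.84% × (R$6992.00 − R$3900.00) = R$352.62 + 18.84% × R$3092.00 = R$935.15
Health Levy: cap R$464044.00 − YTD R$462800.00 = R$1244.00 subject; 4% × R$1244.00 = R$49.76
Total withheld: R$935.15 + R$49.76 = R$984.91
Net pay: R$7444.00 − R$984.91 = R$6459.09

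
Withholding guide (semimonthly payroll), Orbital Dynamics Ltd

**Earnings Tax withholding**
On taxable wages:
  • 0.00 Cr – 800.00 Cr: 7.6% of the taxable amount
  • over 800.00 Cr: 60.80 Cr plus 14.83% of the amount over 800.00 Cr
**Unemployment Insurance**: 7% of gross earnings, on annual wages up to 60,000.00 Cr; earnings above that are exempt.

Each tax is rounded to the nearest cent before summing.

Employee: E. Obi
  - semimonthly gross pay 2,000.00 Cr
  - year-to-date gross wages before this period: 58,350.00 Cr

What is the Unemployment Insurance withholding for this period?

Unemployment Insurance: cap 60,000.00 Cr − YTD 58,350.00 Cr = 1,650.00 Cr subject; 7% × 1,650.00 Cr = 115.50 Cr

115.50 Cr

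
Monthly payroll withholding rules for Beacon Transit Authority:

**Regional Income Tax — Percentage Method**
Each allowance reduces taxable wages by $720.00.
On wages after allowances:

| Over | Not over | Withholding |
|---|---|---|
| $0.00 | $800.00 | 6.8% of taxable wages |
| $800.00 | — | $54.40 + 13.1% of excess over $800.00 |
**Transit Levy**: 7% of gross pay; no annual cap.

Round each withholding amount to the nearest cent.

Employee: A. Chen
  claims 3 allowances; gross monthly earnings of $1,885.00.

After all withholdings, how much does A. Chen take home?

$1,753.05

Regional Income Tax: taxable = $1,885.00 − 3×$720.00 = $-275.00
  Taxable ≤ 0 → $0.00
Transit Levy: 7% × $1,885.00 = $131.95
Total withheld: $0.00 + $131.95 = $131.95
Net pay: $1,885.00 − $131.95 = $1,753.05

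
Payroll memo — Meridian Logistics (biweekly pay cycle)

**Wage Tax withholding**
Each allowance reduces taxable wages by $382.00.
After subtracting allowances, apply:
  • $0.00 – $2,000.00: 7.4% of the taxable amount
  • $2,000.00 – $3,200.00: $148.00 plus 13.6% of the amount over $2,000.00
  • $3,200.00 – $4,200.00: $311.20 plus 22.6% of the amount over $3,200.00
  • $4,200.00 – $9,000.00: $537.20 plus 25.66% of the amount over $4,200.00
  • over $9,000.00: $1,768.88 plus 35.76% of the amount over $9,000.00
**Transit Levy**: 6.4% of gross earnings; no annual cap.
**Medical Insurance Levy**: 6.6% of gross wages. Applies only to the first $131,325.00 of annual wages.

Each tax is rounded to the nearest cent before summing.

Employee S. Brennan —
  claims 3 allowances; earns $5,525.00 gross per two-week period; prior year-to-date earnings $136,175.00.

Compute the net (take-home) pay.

$4,588.27

Wage Tax: taxable = $5,525.00 − 3×$382.00 = $4,379.00
  $537.20 + 25.66% × ($4,379.00 − $4,200.00) = $537.20 + 25.66% × $179.00 = $583.13
Transit Levy: 6.4% × $5,525.00 = $353.60
Medical Insurance Levy: YTD $136,175.00 ≥ cap $131,325.00 → $0.00
Total withheld: $583.13 + $353.60 + $0.00 = $936.73
Net pay: $5,525.00 − $936.73 = $4,588.27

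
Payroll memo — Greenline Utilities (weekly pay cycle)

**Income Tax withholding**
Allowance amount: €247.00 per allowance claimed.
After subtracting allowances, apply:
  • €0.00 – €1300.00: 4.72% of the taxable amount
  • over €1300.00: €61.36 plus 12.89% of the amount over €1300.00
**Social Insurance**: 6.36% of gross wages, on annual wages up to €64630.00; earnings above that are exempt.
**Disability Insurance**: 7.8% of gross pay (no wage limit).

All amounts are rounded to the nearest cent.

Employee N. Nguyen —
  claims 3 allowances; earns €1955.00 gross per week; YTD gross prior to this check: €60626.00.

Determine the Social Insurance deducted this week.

€124.34

Social Insurance: 6.36% × €1955.00 = €124.34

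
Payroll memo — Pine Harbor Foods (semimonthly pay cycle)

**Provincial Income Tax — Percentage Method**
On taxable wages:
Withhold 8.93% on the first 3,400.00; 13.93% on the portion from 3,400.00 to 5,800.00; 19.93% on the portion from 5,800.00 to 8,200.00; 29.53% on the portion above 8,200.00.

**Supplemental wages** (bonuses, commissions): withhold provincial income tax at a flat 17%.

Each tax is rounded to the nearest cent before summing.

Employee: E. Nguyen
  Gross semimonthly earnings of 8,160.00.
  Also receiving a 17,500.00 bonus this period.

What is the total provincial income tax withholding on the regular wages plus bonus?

Provincial Income Tax: taxable = 8,160.00
  637.94 + 19.93% × (8,160.00 − 5,800.00) = 637.94 + 19.93% × 2,360.00 = 1,108.29
Supplemental (17% flat on bonus): 17% × 17,500.00 = 2,975.00
Total provincial income tax: 1,108.29 + 2,975.00 = 4,083.29

4,083.29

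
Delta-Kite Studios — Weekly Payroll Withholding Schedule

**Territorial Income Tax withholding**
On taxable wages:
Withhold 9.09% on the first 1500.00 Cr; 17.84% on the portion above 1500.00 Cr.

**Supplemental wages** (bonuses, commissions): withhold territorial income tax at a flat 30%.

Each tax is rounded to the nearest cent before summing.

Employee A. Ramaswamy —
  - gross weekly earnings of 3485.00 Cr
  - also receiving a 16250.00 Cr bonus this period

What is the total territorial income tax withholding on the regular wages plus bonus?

Territorial Income Tax: taxable = 3485.00 Cr
  136.35 Cr + 17.84% × (3485.00 Cr − 1500.00 Cr) = 136.35 Cr + 17.84% × 1985.00 Cr = 490.47 Cr
Supplemental (30% flat on bonus): 30% × 16250.00 Cr = 4875.00 Cr
Total territorial income tax: 490.47 Cr + 4875.00 Cr = 5365.47 Cr

5365.47 Cr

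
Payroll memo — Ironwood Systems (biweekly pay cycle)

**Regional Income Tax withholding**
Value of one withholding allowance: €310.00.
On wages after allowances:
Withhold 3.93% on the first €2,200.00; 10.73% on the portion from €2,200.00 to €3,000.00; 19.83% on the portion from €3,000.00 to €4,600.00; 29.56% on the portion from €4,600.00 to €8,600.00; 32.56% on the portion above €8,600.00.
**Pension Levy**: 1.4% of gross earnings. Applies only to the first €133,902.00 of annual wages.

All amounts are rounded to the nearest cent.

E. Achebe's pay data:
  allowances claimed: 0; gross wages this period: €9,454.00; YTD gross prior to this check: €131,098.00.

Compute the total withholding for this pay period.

Regional Income Tax: taxable = €9,454.00
  €1,671.98 + 32.56% × (€9,454.00 − €8,600.00) = €1,671.98 + 32.56% × €854.00 = €1,950.04
Pension Levy: cap €133,902.00 − YTD €131,098.00 = €2,804.00 subject; 1.4% × €2,804.00 = €39.26
Total: €1,950.04 + €39.26 = €1,989.30

€1,989.30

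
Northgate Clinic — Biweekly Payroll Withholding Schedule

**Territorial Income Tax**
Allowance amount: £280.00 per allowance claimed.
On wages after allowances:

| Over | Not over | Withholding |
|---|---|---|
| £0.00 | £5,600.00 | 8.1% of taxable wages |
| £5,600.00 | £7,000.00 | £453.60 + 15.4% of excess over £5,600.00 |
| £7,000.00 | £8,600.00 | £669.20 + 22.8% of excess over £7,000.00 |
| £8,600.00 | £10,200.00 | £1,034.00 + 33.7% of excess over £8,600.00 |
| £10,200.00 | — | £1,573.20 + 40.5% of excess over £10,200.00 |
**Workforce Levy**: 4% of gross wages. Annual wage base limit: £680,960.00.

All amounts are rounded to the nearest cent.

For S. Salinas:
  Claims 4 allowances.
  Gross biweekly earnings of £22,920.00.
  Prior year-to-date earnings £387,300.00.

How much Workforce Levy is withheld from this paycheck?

Workforce Levy: 4% × £22,920.00 = £916.80

£916.80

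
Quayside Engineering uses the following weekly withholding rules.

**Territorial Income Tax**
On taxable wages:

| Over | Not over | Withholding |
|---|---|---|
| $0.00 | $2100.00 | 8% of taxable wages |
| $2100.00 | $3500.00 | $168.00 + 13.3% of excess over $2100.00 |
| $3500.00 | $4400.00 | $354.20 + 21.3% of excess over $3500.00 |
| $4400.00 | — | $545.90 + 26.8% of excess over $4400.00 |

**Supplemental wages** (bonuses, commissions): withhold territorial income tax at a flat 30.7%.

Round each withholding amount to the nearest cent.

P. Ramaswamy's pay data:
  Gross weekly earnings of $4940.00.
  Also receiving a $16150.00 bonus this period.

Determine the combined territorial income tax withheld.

$5648.67

Territorial Income Tax: taxable = $4940.00
  $545.90 + 26.8% × ($4940.00 − $4400.00) = $545.90 + 26.8% × $540.00 = $690.62
Supplemental (30.7% flat on bonus): 30.7% × $16150.00 = $4958.05
Total territorial income tax: $690.62 + $4958.05 = $5648.67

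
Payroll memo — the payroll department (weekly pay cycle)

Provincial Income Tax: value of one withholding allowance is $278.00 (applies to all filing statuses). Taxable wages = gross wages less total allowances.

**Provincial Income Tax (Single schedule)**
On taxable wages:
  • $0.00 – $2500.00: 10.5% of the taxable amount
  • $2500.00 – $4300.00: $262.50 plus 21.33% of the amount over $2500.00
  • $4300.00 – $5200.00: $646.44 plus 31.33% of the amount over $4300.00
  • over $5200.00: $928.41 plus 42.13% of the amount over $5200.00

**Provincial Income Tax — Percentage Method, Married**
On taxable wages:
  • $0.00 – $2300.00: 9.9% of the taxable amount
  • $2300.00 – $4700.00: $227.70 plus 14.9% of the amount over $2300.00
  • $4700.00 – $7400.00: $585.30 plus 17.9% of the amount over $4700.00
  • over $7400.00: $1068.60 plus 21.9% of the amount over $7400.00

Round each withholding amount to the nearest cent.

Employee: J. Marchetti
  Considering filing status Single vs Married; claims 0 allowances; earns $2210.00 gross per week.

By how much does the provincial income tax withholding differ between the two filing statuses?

$13.26

Provincial Income Tax (Single): taxable = $2210.00
  10.5% × $2210.00 = $232.05
Provincial Income Tax (Married): taxable = $2210.00
  9.9% × $2210.00 = $218.79
Difference: |$232.05 − $218.79| = $13.26 (higher under Single)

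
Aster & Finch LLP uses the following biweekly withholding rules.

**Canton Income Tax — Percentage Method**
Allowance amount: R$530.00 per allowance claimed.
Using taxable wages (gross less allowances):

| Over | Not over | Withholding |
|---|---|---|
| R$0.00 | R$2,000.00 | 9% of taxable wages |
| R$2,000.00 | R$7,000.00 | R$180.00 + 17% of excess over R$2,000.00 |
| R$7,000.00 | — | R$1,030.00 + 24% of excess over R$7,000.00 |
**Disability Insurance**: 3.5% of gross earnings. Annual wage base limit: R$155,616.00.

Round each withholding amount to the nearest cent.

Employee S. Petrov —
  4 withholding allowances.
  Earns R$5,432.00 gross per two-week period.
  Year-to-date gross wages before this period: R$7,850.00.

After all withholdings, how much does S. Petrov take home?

Canton Income Tax: taxable = R$5,432.00 − 4×R$530.00 = R$3,312.00
  R$180.00 + 17% × (R$3,312.00 − R$2,000.00) = R$180.00 + 17% × R$1,312.00 = R$403.04
Disability Insurance: 3.5% × R$5,432.00 = R$190.12
Total withheld: R$403.04 + R$190.12 = R$593.16
Net pay: R$5,432.00 − R$593.16 = R$4,838.84

R$4,838.84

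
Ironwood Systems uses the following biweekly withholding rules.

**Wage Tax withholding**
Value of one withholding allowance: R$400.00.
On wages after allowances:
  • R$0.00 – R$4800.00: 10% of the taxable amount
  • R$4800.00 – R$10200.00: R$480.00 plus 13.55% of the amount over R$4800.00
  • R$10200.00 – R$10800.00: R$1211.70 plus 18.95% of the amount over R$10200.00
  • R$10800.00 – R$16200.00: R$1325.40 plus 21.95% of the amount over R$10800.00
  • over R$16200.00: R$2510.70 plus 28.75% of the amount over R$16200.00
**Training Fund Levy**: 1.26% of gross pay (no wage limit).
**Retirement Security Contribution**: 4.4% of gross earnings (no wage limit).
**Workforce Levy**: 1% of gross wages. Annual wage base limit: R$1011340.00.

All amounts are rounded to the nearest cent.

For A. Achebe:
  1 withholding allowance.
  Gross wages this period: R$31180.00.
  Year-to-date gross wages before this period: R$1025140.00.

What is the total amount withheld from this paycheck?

R$8467.24

Wage Tax: taxable = R$31180.00 − 1×R$400.00 = R$30780.00
  R$2510.70 + 28.75% × (R$30780.00 − R$16200.00) = R$2510.70 + 28.75% × R$14580.00 = R$6702.45
Training Fund Levy: 1.26% × R$31180.00 = R$392.87
Retirement Security Contribution: 4.4% × R$31180.00 = R$1371.92
Workforce Levy: YTD R$1025140.00 ≥ cap R$1011340.00 → R$0.00
Total: R$6702.45 + R$392.87 + R$1371.92 + R$0.00 = R$8467.24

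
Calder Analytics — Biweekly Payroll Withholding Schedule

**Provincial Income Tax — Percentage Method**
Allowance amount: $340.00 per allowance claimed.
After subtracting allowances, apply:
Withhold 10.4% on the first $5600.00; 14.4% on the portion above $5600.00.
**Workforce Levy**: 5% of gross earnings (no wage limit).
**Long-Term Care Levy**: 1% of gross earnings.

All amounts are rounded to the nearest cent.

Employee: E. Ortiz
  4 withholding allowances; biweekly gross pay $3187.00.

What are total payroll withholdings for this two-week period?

Provincial Income Tax: taxable = $3187.00 − 4×$340.00 = $1827.00
  10.4% × $1827.00 = $190.01
Workforce Levy: 5% × $3187.00 = $159.35
Long-Term Care Levy: 1% × $3187.00 = $31.87
Total: $190.01 + $159.35 + $31.87 = $381.23

$381.23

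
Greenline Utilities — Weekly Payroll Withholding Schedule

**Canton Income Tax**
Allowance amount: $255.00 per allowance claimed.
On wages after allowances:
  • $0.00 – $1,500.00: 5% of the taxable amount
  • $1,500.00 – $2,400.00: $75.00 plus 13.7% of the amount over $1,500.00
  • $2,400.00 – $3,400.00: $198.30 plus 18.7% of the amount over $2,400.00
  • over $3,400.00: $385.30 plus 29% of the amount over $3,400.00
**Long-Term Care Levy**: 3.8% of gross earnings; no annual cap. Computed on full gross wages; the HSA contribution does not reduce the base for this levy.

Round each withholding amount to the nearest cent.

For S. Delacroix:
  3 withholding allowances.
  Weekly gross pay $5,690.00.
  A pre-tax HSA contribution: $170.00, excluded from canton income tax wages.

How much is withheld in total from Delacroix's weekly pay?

$994.47

Canton Income Tax: taxable = $5,690.00 − $170.00 − 3×$255.00 = $4,755.00
  $385.30 + 29% × ($4,755.00 − $3,400.00) = $385.30 + 29% × $1,355.00 = $778.25
Long-Term Care Levy: 3.8% × $5,690.00 = $216.22
Total: $778.25 + $216.22 = $994.47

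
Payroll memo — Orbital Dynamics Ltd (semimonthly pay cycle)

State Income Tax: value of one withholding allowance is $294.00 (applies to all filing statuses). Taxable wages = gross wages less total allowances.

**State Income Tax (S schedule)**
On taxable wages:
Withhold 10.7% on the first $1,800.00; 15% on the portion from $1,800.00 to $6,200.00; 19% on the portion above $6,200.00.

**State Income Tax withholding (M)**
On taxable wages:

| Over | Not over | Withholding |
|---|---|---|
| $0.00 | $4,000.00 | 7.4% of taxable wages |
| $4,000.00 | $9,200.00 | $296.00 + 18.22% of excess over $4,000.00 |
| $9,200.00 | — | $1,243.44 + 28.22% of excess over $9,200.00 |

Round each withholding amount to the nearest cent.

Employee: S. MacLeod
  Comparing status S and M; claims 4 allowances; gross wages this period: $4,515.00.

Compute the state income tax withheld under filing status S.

State Income Tax (S): taxable = $4,515.00 − 4×$294.00 = $3,339.00
  $192.60 + 15% × ($3,339.00 − $1,800.00) = $192.60 + 15% × $1,539.00 = $423.45

$423.45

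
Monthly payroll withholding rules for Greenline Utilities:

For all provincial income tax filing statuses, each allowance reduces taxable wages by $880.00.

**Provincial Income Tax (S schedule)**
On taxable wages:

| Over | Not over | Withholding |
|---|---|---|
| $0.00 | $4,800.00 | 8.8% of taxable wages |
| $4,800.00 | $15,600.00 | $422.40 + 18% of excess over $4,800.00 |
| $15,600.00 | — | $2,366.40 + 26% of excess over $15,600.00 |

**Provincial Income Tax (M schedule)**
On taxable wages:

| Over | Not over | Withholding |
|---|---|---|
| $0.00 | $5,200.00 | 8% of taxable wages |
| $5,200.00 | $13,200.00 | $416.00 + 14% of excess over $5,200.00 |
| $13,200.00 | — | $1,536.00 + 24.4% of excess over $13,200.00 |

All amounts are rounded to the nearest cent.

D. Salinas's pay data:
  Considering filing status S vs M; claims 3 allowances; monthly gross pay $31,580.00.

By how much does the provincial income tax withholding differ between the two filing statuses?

Provincial Income Tax (S): taxable = $31,580.00 − 3×$880.00 = $28,940.00
  $2,366.40 + 26% × ($28,940.00 − $15,600.00) = $2,366.40 + 26% × $13,340.00 = $5,834.80
Provincial Income Tax (M): taxable = $31,580.00 − 3×$880.00 = $28,940.00
  $1,536.00 + 24.4% × ($28,940.00 − $13,200.00) = $1,536.00 + 24.4% × $15,740.00 = $5,376.56
Difference: |$5,834.80 − $5,376.56| = $458.24 (higher under S)

$458.24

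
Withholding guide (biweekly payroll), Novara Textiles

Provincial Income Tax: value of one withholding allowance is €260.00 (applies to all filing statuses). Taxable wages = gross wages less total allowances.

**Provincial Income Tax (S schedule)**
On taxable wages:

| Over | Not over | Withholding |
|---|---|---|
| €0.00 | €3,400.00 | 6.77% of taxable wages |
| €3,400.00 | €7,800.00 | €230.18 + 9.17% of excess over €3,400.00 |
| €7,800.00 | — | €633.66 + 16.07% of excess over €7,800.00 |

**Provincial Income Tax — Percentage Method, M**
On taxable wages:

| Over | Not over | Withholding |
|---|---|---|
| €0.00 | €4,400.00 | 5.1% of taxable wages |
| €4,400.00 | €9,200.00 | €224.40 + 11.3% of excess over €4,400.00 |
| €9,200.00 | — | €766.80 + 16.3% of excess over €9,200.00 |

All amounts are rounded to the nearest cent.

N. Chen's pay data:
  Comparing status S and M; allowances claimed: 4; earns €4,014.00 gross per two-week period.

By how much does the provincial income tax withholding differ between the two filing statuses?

€49.67

Provincial Income Tax (S): taxable = €4,014.00 − 4×€260.00 = €2,974.00
  6.77% × €2,974.00 = €201.34
Provincial Income Tax (M): taxable = €4,014.00 − 4×€260.00 = €2,974.00
  5.1% × €2,974.00 = €151.67
Difference: |€201.34 − €151.67| = €49.67 (higher under S)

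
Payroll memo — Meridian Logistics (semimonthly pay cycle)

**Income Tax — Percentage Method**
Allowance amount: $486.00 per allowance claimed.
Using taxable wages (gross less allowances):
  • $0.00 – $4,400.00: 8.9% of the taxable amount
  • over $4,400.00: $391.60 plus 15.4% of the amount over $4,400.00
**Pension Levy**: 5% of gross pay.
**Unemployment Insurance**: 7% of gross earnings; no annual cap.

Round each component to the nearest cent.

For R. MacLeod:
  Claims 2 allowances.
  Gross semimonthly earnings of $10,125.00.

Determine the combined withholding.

$2,338.56

Income Tax: taxable = $10,125.00 − 2×$486.00 = $9,153.00
  $391.60 + 15.4% × ($9,153.00 − $4,400.00) = $391.60 + 15.4% × $4,753.00 = $1,123.56
Pension Levy: 5% × $10,125.00 = $506.25
Unemployment Insurance: 7% × $10,125.00 = $708.75
Total: $1,123.56 + $506.25 + $708.75 = $2,338.56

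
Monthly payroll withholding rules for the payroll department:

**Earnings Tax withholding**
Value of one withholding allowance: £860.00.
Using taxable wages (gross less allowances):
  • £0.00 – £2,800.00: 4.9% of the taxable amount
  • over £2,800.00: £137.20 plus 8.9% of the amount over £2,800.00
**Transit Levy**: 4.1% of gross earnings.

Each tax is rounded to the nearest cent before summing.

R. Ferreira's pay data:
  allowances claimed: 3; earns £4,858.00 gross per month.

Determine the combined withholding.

£310.80

Earnings Tax: taxable = £4,858.00 − 3×£860.00 = £2,278.00
  4.9% × £2,278.00 = £111.62
Transit Levy: 4.1% × £4,858.00 = £199.18
Total: £111.62 + £199.18 = £310.80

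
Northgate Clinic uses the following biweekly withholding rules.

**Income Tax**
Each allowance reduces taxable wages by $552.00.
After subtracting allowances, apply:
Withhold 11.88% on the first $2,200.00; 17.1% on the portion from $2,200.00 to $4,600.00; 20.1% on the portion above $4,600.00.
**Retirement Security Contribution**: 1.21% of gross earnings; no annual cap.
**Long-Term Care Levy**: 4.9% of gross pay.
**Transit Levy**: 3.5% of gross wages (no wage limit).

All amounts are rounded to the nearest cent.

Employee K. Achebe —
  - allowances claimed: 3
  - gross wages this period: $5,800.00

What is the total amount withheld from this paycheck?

$1,151.16

Income Tax: taxable = $5,800.00 − 3×$552.00 = $4,144.00
  $261.36 + 17.1% × ($4,144.00 − $2,200.00) = $261.36 + 17.1% × $1,944.00 = $593.78
Retirement Security Contribution: 1.21% × $5,800.00 = $70.18
Long-Term Care Levy: 4.9% × $5,800.00 = $284.20
Transit Levy: 3.5% × $5,800.00 = $203.00
Total: $593.78 + $70.18 + $284.20 + $203.00 = $1,151.16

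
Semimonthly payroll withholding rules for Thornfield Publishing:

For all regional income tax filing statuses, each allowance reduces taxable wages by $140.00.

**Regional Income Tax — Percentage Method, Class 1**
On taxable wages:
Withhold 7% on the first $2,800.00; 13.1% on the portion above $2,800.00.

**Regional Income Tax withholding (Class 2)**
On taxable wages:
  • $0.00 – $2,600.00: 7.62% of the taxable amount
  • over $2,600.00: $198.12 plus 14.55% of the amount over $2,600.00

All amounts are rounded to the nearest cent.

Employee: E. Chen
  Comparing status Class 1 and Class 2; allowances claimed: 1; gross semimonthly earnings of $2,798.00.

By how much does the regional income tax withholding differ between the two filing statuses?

$20.50

Regional Income Tax (Class 1): taxable = $2,798.00 − 1×$140.00 = $2,658.00
  7% × $2,658.00 = $186.06
Regional Income Tax (Class 2): taxable = $2,798.00 − 1×$140.00 = $2,658.00
  $198.12 + 14.55% × ($2,658.00 − $2,600.00) = $198.12 + 14.55% × $58.00 = $206.56
Difference: |$186.06 − $206.56| = $20.50 (higher under Class 2)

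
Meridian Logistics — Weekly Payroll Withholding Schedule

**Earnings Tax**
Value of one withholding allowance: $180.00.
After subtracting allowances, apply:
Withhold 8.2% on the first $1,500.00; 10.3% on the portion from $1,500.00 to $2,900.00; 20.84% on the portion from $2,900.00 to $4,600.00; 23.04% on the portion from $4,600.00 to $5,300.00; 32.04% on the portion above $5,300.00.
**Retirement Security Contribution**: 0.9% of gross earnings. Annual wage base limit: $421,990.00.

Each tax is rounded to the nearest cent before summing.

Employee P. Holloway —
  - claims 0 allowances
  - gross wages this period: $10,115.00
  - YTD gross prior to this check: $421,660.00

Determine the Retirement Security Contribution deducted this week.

$2.97

Retirement Security Contribution: cap $421,990.00 − YTD $421,660.00 = $330.00 subject; 0.9% × $330.00 = $2.97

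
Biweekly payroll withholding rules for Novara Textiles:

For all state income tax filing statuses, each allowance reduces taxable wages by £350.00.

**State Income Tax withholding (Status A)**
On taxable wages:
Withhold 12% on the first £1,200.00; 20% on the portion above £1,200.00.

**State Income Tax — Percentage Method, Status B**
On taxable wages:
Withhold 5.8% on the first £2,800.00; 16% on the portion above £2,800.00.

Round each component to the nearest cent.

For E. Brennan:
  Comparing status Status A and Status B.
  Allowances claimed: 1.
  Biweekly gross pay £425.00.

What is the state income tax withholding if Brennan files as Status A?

£9.00

State Income Tax (Status A): taxable = £425.00 − 1×£350.00 = £75.00
  12% × £75.00 = £9.00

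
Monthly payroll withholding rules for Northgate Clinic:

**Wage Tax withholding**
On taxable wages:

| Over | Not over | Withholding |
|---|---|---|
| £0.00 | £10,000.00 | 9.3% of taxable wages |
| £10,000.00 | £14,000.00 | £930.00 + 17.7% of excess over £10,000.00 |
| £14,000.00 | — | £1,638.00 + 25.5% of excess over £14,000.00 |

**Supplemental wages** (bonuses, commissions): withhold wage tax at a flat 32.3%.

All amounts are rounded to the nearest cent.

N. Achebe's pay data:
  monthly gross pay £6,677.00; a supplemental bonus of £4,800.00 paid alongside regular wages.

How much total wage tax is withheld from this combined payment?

£2,171.36

Wage Tax: taxable = £6,677.00
  9.3% × £6,677.00 = £620.96
Supplemental (32.3% flat on bonus): 32.3% × £4,800.00 = £1,550.40
Total wage tax: £620.96 + £1,550.40 = £2,171.36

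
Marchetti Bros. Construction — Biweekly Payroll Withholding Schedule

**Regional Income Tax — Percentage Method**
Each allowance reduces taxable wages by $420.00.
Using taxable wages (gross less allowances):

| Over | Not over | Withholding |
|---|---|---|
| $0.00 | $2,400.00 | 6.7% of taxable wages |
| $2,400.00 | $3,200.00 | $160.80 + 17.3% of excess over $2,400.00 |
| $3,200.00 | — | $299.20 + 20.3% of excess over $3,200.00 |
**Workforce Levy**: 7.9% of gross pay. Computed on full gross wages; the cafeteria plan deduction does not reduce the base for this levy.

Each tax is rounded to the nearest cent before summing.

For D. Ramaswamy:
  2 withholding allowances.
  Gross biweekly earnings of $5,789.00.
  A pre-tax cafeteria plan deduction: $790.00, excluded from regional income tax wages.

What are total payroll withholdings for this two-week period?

$951.21

Regional Income Tax: taxable = $5,789.00 − $790.00 − 2×$420.00 = $4,159.00
  $299.20 + 20.3% × ($4,159.00 − $3,200.00) = $299.20 + 20.3% × $959.00 = $493.88
Workforce Levy: 7.9% × $5,789.00 = $457.33
Total: $493.88 + $457.33 = $951.21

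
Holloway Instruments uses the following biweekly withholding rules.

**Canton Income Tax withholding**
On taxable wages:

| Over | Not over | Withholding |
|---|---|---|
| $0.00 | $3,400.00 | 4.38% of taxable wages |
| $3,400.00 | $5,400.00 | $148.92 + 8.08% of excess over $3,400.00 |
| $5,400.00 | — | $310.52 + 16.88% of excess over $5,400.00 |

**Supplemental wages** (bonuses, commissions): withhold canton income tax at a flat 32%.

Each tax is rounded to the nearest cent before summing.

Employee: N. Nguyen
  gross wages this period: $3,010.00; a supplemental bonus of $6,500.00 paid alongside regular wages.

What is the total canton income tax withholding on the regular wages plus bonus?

Canton Income Tax: taxable = $3,010.00
  4.38% × $3,010.00 = $131.84
Supplemental (32% flat on bonus): 32% × $6,500.00 = $2,080.00
Total canton income tax: $131.84 + $2,080.00 = $2,211.84

$2,211.84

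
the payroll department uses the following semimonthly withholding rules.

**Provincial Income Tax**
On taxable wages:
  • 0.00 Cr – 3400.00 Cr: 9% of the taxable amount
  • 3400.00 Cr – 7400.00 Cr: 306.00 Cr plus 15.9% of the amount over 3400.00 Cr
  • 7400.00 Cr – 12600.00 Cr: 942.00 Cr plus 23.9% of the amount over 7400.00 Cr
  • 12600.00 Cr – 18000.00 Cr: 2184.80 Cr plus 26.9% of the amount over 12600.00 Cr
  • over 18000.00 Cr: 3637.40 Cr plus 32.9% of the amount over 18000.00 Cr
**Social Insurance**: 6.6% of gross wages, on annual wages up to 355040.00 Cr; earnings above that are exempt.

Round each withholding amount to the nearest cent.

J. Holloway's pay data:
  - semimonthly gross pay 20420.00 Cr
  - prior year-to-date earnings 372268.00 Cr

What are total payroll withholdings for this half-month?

Provincial Income Tax: taxable = 20420.00 Cr
  3637.40 Cr + 32.9% × (20420.00 Cr − 18000.00 Cr) = 3637.40 Cr + 32.9% × 2420.00 Cr = 4433.58 Cr
Social Insurance: YTD 372268.00 Cr ≥ cap 355040.00 Cr → 0.00 Cr
Total: 4433.58 Cr + 0.00 Cr = 4433.58 Cr

4433.58 Cr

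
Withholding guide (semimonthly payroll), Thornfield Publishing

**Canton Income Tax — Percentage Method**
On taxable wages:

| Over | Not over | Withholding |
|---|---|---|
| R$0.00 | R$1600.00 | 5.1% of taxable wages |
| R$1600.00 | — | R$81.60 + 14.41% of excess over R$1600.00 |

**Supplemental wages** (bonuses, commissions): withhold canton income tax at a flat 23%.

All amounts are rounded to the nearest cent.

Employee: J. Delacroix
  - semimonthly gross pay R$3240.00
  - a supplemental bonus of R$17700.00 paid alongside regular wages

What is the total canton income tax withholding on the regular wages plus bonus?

Canton Income Tax: taxable = R$3240.00
  R$81.60 + 14.41% × (R$3240.00 − R$1600.00) = R$81.60 + 14.41% × R$1640.00 = R$317.92
Supplemental (23% flat on bonus): 23% × R$17700.00 = R$4071.00
Total canton income tax: R$317.92 + R$4071.00 = R$4388.92

R$4388.92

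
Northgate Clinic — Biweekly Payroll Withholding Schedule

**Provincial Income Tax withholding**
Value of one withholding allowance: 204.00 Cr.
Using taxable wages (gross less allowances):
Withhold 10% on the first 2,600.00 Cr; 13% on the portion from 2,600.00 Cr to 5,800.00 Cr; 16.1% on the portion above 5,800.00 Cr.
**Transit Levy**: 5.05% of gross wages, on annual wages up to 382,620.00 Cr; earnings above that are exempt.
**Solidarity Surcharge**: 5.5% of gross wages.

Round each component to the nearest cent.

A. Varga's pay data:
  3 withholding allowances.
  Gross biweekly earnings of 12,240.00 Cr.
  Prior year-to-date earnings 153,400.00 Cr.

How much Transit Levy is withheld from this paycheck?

618.12 Cr

Transit Levy: 5.05% × 12,240.00 Cr = 618.12 Cr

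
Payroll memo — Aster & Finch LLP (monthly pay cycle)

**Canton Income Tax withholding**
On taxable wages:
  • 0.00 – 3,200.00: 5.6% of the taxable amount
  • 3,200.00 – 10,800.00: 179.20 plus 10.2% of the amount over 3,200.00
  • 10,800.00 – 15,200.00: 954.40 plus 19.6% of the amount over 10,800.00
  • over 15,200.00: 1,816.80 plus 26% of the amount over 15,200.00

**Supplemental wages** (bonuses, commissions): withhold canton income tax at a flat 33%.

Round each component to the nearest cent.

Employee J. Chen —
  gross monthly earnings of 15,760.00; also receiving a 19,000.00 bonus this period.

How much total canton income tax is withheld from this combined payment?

Canton Income Tax: taxable = 15,760.00
  1,816.80 + 26% × (15,760.00 − 15,200.00) = 1,816.80 + 26% × 560.00 = 1,962.40
Supplemental (33% flat on bonus): 33% × 19,000.00 = 6,270.00
Total canton income tax: 1,962.40 + 6,270.00 = 8,232.40

8,232.40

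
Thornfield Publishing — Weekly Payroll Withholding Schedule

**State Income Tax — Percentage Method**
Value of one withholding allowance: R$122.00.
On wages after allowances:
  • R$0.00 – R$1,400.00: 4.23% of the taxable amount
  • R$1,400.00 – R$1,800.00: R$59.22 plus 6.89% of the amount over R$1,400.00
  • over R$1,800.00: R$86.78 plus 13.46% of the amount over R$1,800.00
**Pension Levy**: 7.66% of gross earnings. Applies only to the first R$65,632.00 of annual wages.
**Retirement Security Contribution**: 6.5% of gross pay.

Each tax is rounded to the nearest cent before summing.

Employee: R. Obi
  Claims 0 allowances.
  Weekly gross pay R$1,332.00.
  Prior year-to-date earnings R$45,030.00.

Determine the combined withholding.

State Income Tax: taxable = R$1,332.00
  4.23% × R$1,332.00 = R$56.34
Pension Levy: 7.66% × R$1,332.00 = R$102.03
Retirement Security Contribution: 6.5% × R$1,332.00 = R$86.58
Total: R$56.34 + R$102.03 + R$86.58 = R$244.95

R$244.95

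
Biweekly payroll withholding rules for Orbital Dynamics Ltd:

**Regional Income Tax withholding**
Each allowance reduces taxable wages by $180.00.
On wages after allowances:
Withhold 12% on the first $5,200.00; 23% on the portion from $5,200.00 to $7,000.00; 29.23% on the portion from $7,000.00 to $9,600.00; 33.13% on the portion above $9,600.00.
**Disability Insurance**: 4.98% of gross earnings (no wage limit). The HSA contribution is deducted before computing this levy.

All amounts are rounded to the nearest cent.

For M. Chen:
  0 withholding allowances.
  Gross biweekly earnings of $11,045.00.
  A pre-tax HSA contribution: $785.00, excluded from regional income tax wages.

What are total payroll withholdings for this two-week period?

$2,527.59

Regional Income Tax: taxable = $11,045.00 − $785.00 = $10,260.00
  $1,797.98 + 33.13% × ($10,260.00 − $9,600.00) = $1,797.98 + 33.13% × $660.00 = $2,016.64
Disability Insurance: 4.98% × $10,260.00 = $510.95
Total: $2,016.64 + $510.95 = $2,527.59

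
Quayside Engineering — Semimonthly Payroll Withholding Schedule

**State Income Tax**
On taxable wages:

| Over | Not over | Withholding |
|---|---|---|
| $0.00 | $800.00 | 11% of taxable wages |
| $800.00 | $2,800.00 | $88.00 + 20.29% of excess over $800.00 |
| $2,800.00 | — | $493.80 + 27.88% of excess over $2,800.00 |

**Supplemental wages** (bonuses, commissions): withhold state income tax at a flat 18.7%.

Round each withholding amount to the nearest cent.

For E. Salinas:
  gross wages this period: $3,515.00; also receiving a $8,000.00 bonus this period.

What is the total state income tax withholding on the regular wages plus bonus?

State Income Tax: taxable = $3,515.00
  $493.80 + 27.88% × ($3,515.00 − $2,800.00) = $493.80 + 27.88% × $715.00 = $693.14
Supplemental (18.7% flat on bonus): 18.7% × $8,000.00 = $1,496.00
Total state income tax: $693.14 + $1,496.00 = $2,189.14

$2,189.14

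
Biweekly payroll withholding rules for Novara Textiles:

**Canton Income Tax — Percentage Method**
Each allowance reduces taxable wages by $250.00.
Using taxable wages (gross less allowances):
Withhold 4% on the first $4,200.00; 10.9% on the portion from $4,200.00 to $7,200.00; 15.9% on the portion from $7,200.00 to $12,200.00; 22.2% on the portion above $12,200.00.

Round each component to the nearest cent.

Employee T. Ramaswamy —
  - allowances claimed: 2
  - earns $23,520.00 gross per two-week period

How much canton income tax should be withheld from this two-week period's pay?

$3,692.04

Canton Income Tax: taxable = $23,520.00 − 2×$250.00 = $23,020.00
  $1,290.00 + 22.2% × ($23,020.00 − $12,200.00) = $1,290.00 + 22.2% × $10,820.00 = $3,692.04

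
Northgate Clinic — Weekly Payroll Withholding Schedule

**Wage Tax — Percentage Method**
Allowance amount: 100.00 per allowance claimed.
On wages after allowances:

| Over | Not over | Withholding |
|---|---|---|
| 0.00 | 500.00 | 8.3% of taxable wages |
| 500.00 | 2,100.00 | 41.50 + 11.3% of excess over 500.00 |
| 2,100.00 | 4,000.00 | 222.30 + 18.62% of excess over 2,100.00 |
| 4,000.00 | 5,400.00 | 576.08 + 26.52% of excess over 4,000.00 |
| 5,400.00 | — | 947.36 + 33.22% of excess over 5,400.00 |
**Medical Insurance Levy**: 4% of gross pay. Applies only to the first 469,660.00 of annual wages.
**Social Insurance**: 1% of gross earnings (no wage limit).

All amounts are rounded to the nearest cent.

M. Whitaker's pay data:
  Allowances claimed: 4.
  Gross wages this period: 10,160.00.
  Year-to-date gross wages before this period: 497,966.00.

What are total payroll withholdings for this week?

2,497.35

Wage Tax: taxable = 10,160.00 − 4×100.00 = 9,760.00
  947.36 + 33.22% × (9,760.00 − 5,400.00) = 947.36 + 33.22% × 4,360.00 = 2,395.75
Medical Insurance Levy: YTD 497,966.00 ≥ cap 469,660.00 → 0.00
Social Insurance: 1% × 10,160.00 = 101.60
Total: 2,395.75 + 0.00 + 101.60 = 2,497.35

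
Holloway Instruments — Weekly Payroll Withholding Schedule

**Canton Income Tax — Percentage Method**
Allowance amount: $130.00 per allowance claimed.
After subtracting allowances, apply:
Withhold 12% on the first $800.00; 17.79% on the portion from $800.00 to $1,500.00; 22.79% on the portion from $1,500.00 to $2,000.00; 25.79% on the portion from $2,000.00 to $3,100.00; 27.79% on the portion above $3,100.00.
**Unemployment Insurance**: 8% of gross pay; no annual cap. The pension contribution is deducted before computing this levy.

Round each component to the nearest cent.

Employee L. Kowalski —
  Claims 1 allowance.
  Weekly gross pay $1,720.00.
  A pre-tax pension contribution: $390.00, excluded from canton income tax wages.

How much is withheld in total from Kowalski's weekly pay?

$273.56

Canton Income Tax: taxable = $1,720.00 − $390.00 − 1×$130.00 = $1,200.00
  $96.00 + 17.79% × ($1,200.00 − $800.00) = $96.00 + 17.79% × $400.00 = $167.16
Unemployment Insurance: 8% × $1,330.00 = $106.40
Total: $167.16 + $106.40 = $273.56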